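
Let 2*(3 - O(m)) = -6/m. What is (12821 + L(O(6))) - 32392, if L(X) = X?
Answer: -39135/2 ≈ -19568.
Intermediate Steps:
O(m) = 3 + 3/m (O(m) = 3 - (-3)/m = 3 + 3/m)
(12821 + L(O(6))) - 32392 = (12821 + (3 + 3/6)) - 32392 = (12821 + (3 + 3*(⅙))) - 32392 = (12821 + (3 + ½)) - 32392 = (12821 + 7/2) - 32392 = 25649/2 - 32392 = -39135/2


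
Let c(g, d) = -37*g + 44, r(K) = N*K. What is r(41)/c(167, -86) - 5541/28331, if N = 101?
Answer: -151312706/173810685 ≈ -0.87056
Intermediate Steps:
r(K) = 101*K
c(g, d) = 44 - 37*g
r(41)/c(167, -86) - 5541/28331 = (101*41)/(44 - 37*167) - 5541/28331 = 4141/(44 - 6179) - 5541*1/28331 = 4141/(-6135) - 5541/28331 = 4141*(-1/6135) - 5541/28331 = -4141/6135 - 5541/28331 = -151312706/173810685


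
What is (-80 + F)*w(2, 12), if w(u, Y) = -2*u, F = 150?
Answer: -280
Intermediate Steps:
(-80 + F)*w(2, 12) = (-80 + 150)*(-2*2) = 70*(-4) = -280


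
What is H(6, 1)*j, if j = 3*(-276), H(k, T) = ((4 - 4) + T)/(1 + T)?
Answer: -414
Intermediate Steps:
H(k, T) = T/(1 + T) (H(k, T) = (0 + T)/(1 + T) = T/(1 + T))
j = -828
H(6, 1)*j = (1/(1 + 1))*(-828) = (1/2)*(-828) = (1*(½))*(-828) = (½)*(-828) = -414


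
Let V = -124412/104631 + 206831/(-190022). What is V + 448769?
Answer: 8922466086741833/19882191882 ≈ 4.4877e+5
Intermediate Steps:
V = -45281951425/19882191882 (V = -124412*1/104631 + 206831*(-1/190022) = -124412/104631 - 206831/190022 = -45281951425/19882191882 ≈ -2.2775)
V + 448769 = -45281951425/19882191882 + 448769 = 8922466086741833/19882191882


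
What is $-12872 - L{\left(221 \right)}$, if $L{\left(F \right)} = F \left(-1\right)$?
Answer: $-12651$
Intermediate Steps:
$L{\left(F \right)} = - F$
$-12872 - L{\left(221 \right)} = -12872 - \left(-1\right) 221 = -12872 - -221 = -12872 + 221 = -12651$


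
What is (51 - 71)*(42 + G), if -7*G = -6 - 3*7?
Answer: -6420/7 ≈ -917.14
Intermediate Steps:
G = 27/7 (G = -(-6 - 3*7)/7 = -(-6 - 21)/7 = -1/7*(-27) = 27/7 ≈ 3.8571)
(51 - 71)*(42 + G) = (51 - 71)*(42 + 27/7) = -20*321/7 = -6420/7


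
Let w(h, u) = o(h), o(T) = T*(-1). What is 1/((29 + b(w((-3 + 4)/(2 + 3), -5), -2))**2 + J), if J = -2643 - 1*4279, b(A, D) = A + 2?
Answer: -25/149334 ≈ -0.00016741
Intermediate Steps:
o(T) = -T
w(h, u) = -h
b(A, D) = 2 + A
J = -6922 (J = -2643 - 4279 = -6922)
1/((29 + b(w((-3 + 4)/(2 + 3), -5), -2))**2 + J) = 1/((29 + (2 - (-3 + 4)/(2 + 3)))**2 - 6922) = 1/((29 + (2 - 1/5))**2 - 6922) = 1/((29 + 9/5)**2 - 6922) = 1/((154/5)**2 - 6922) = 1/(23716/25 - 6922) = 1/(-149334/25) = -25/149334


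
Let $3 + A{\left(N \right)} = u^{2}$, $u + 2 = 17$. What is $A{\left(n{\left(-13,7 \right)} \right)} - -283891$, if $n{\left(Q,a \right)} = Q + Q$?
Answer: $284113$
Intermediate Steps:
$u = 15$ ($u = -2 + 17 = 15$)
$n{\left(Q,a \right)} = 2 Q$
$A{\left(N \right)} = 222$ ($A{\left(N \right)} = -3 + 15^{2} = -3 + 225 = 222$)
$A{\left(n{\left(-13,7 \right)} \right)} - -283891 = 222 - -283891 = 222 + 283891 = 284113$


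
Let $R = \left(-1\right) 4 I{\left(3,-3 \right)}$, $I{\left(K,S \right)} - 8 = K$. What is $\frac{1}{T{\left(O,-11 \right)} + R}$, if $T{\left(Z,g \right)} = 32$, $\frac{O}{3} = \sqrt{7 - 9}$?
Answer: $- \frac{1}{12} \approx -0.083333$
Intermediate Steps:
$I{\left(K,S \right)} = 8 + K$
$O = 3 i \sqrt{2}$ ($O = 3 \sqrt{7 - 9} = 3 \sqrt{-2} = 3 i \sqrt{2} \approx 4.2426 i$)
$R = -44$ ($R = \left(-1\right) 4 \left(8 + 3\right) = \left(-4\right) 11 = -44$)
$\frac{1}{T{\left(O,-11 \right)} + R} = \frac{1}{32 - 44} = \frac{1}{-12} = - \frac{1}{12}$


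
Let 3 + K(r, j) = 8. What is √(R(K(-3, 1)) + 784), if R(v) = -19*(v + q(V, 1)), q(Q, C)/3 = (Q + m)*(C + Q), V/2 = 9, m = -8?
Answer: I*√10141 ≈ 100.7*I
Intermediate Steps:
K(r, j) = 5 (K(r, j) = -3 + 8 = 5)
V = 18 (V = 2*9 = 18)
q(Q, C) = 3*(-8 + Q)*(C + Q) (q(Q, C) = 3*((Q - 8)*(C + Q)) = 3*((-8 + Q)*(C + Q)) = 3*(-8 + Q)*(C + Q))
R(v) = -10830 - 19*v (R(v) = -19*(v + (-24*1 - 24*18 + 3*18² + 3*1*18)) = -19*(v + (-24 - 432 + 3*324 + 54)) = -19*(v + (-24 - 432 + 972 + 54)) = -19*(v + 570) = -19*(570 + v) = -10830 - 19*v)
√(R(K(-3, 1)) + 784) = √((-10830 - 19*5) + 784) = √((-10830 - 95) + 784) = √(-10925 + 784) = √(-10141) = I*√10141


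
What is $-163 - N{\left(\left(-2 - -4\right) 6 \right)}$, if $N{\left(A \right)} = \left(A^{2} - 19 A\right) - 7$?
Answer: $-72$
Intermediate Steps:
$N{\left(A \right)} = -7 + A^{2} - 19 A$
$-163 - N{\left(\left(-2 - -4\right) 6 \right)} = -163 - \left(-7 + \left(\left(-2 - -4\right) 6\right)^{2} - 19 \left(-2 - -4\right) 6\right) = -163 - \left(-7 + \left(\left(-2 + 4\right) 6\right)^{2} - 19 \left(-2 + 4\right) 6\right) = -163 - \left(-7 + \left(2 \cdot 6\right)^{2} - 19 \cdot 2 \cdot 6\right) = -163 - \left(-7 + 12^{2} - 228\right) = -163 - \left(-7 + 144 - 228\right) = -163 - -91 = -163 + 91 = -72$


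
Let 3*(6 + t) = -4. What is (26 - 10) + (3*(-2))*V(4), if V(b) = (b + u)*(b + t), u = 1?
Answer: 116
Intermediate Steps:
t = -22/3 (t = -6 + (⅓)*(-4) = -6 - 4/3 = -22/3 ≈ -7.3333)
V(b) = (1 + b)*(-22/3 + b) (V(b) = (b + 1)*(b - 22/3) = (1 + b)*(-22/3 + b))
(26 - 10) + (3*(-2))*V(4) = (26 - 10) + (3*(-2))*(-22/3 + 4² - 19/3*4) = 16 - 6*(-22/3 + 16 - 76/3) = 16 - 6*(-50/3) = 16 + 100 = 116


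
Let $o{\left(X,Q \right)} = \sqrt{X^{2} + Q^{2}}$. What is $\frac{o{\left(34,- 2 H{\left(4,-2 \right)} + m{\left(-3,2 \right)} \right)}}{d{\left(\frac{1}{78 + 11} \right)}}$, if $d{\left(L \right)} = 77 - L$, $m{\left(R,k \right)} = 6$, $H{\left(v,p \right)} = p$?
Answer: $\frac{89 \sqrt{314}}{3426} \approx 0.46033$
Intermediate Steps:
$o{\left(X,Q \right)} = \sqrt{Q^{2} + X^{2}}$
$\frac{o{\left(34,- 2 H{\left(4,-2 \right)} + m{\left(-3,2 \right)} \right)}}{d{\left(\frac{1}{78 + 11} \right)}} = \frac{\sqrt{\left(\left(-2\right) \left(-2\right) + 6\right)^{2} + 34^{2}}}{77 - \frac{1}{78 + 11}} = \frac{\sqrt{\left(4 + 6\right)^{2} + 1156}}{77 - \frac{1}{89}} = \frac{\sqrt{10^{2} + 1156}}{77 - \frac{1}{89}} = \frac{\sqrt{100 + 1156}}{77 - \frac{1}{89}} = \frac{\sqrt{1256}}{\frac{6852}{89}} = 2 \sqrt{314} \cdot \frac{89}{6852} = \frac{89 \sqrt{314}}{3426}$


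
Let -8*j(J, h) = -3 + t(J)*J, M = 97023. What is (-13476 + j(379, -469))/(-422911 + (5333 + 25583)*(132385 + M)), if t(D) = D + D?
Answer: -395087/56735638536 ≈ -6.9636e-6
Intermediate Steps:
t(D) = 2*D
j(J, h) = 3/8 - J²/4 (j(J, h) = -(-3 + (2*J)*J)/8 = -(-3 + 2*J²)/8 = 3/8 - J²/4)
(-13476 + j(379, -469))/(-422911 + (5333 + 25583)*(132385 + M)) = (-13476 + (3/8 - ¼*379²))/(-422911 + (5333 + 25583)*(132385 + 97023)) = (-13476 + (3/8 - ¼*143641))/(-422911 + 30916*229408) = (-13476 + (3/8 - 143641/4))/(-422911 + 7092377728) = (-13476 - 287279/8)/7091954817 = -395087/8*1/7091954817 = -395087/56735638536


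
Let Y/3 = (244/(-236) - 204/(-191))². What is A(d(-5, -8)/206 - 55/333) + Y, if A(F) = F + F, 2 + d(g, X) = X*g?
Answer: 183387145789/4355642391939 ≈ 0.042103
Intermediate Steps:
d(g, X) = -2 + X*g
A(F) = 2*F
Y = 444675/126990361 (Y = 3*(244/(-236) - 204/(-191))² = 3*(244*(-1/236) - 204*(-1/191))² = 3*(-61/59 + 204/191)² = 3*(385/11269)² = 3*(148225/126990361) = 444675/126990361 ≈ 0.0035016)
A(d(-5, -8)/206 - 55/333) + Y = 2*((-2 - 8*(-5))/206 - 55/333) + 444675/126990361 = 2*((-2 + 40)*(1/206) - 55*1/333) + 444675/126990361 = 2*(38*(1/206) - 55/333) + 444675/126990361 = 2*(19/103 - 55/333) + 444675/126990361 = 2*(662/34299) + 444675/126990361 = 1324/34299 + 444675/126990361 = 183387145789/4355642391939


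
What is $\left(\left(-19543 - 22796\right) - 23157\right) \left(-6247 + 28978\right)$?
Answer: $-1488789576$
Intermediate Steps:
$\left(\left(-19543 - 22796\right) - 23157\right) \left(-6247 + 28978\right) = \left(-42339 - 23157\right) 22731 = \left(-65496\right) 22731 = -1488789576$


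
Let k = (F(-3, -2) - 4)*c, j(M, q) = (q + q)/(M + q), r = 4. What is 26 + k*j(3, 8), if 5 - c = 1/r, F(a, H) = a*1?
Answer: -246/11 ≈ -22.364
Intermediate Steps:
F(a, H) = a
j(M, q) = 2*q/(M + q) (j(M, q) = (2*q)/(M + q) = 2*q/(M + q))
c = 19/4 (c = 5 - 1/4 = 19/4 ≈ 4.7500)
k = -133/4 (k = (-3 - 4)*(19/4) = -7*19/4 = -133/4 ≈ -33.250)
26 + k*j(3, 8) = 26 - 133*8/(2*(3 + 8)) = 26 - 133*8/(2*11) = 26 - 133/4*16/11 = 26 - 532/11 = -246/11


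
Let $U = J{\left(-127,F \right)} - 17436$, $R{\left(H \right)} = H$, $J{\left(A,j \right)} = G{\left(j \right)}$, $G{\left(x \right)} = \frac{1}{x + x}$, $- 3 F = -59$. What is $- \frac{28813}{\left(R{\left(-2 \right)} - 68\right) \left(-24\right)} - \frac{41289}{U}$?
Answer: $- \frac{227093473}{15362256} \approx -14.783$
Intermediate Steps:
$F = \frac{59}{3}$ ($F = \left(- \frac{1}{3}\right) \left(-59\right) = \frac{59}{3} \approx 19.667$)
$G{\left(x \right)} = \frac{1}{2 x}$
$J{\left(A,j \right)} = \frac{1}{2 j}$
$U = - \frac{2057445}{118}$ ($U = \frac{1}{2 \cdot \frac{59}{3}} - 17436 = \frac{1}{2} \cdot \frac{3}{59} - 17436 = \frac{3}{118} - 17436 = - \frac{2057445}{118} \approx -17436.0$)
$- \frac{28813}{\left(R{\left(-2 \right)} - 68\right) \left(-24\right)} - \frac{41289}{U} = - \frac{28813}{\left(-2 - 68\right) \left(-24\right)} - \frac{41289}{- \frac{2057445}{118}} = - \frac{28813}{\left(-70\right) \left(-24\right)} - - \frac{1624034}{685815} = - \frac{28813}{1680} + \frac{1624034}{685815} = - \frac{227093473}{15362256}$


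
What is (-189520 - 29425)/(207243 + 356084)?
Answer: -218945/563327 ≈ -0.38866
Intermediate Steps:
(-189520 - 29425)/(207243 + 356084) = -218945/563327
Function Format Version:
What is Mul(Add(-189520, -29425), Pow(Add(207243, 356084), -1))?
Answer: Rational(-218945, 563327) ≈ -0.38866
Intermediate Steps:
Mul(Add(-189520, -29425), Pow(Add(207243, 356084), -1)) = Mul(-218945, Pow(563327, -1)) = Mul(-218945, Rational(1, 563327)) = Rational(-218945, 563327)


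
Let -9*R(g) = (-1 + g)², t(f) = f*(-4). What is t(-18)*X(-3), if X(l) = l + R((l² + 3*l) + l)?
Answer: -344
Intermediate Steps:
t(f) = -4*f
R(g) = -(-1 + g)²/9
X(l) = l - (-1 + l² + 4*l)²/9 (X(l) = l - (-1 + ((l² + 3*l) + l))²/9 = l - (-1 + (l² + 4*l))²/9 = l - (-1 + l² + 4*l)²/9)
t(-18)*X(-3) = (-4*(-18))*(-3 - (-1 - 3*(4 - 3))²/9) = 72*(-3 - (-1 - 3*1)²/9) = 72*(-3 - (-1 - 3)²/9) = 72*(-3 - ⅑*(-4)²) = 72*(-3 - ⅑*16) = 72*(-3 - 16/9) = 72*(-43/9) = -344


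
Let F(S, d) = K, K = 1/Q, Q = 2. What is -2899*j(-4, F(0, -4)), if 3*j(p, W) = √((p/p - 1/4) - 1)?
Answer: -2899*I/6 ≈ -483.17*I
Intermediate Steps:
K = ½ (K = 1/2 = ½ ≈ 0.50000)
F(S, d) = ½
j(p, W) = I/6 (j(p, W) = √((p/p - 1/4) - 1)/3 = √((1 - 1*¼) - 1)/3 = √((1 - ¼) - 1)/3 = √(¾ - 1)/3 = √(-¼)/3 = (I/2)/3 = I/6)
-2899*j(-4, F(0, -4)) = -2899*I/6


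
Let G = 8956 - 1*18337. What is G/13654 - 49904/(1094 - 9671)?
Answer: 600928379/117110358 ≈ 5.1313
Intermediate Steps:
G = -9381 (G = 8956 - 18337 = -9381)
G/13654 - 49904/(1094 - 9671) = -9381/13654 - 49904/(1094 - 9671) = -9381*1/13654 - 49904/(-8577) = -9381/13654 - 49904*(-1/8577) = -9381/13654 + 49904/8577 = 600928379/117110358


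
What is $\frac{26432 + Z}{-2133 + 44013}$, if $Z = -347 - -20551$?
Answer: $\frac{11659}{10470} \approx 1.1136$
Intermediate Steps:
$Z = 20204$ ($Z = -347 + 20551 = 20204$)
$\frac{26432 + Z}{-2133 + 44013} = \frac{26432 + 20204}{-2133 + 44013} = \frac{46636}{41880} = 46636 \cdot \frac{1}{41880} = \frac{11659}{10470}$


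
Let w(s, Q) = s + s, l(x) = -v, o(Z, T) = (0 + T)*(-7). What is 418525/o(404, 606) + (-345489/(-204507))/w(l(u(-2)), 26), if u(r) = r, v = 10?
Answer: -95182855991/963909660 ≈ -98.747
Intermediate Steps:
o(Z, T) = -7*T (o(Z, T) = T*(-7) = -7*T)
l(x) = -10 (l(x) = -1*10 = -10)
w(s, Q) = 2*s
418525/o(404, 606) + (-345489/(-204507))/w(l(u(-2)), 26) = 418525/((-7*606)) + (-345489/(-204507))/((2*(-10))) = 418525/(-4242) - 345489*(-1/204507)/(-20) = 418525*(-1/4242) + (115163/68169)*(-1/20) = -418525/4242 - 115163/1363380 = -95182855991/963909660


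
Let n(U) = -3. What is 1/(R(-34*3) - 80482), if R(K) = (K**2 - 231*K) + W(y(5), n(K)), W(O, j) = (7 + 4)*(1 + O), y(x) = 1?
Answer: -1/46494 ≈ -2.1508e-5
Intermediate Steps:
W(O, j) = 11 + 11*O (W(O, j) = 11*(1 + O) = 11 + 11*O)
R(K) = 22 + K**2 - 231*K (R(K) = (K**2 - 231*K) + (11 + 11*1) = (K**2 - 231*K) + (11 + 11) = (K**2 - 231*K) + 22 = 22 + K**2 - 231*K)
1/(R(-34*3) - 80482) = 1/((22 + (-34*3)**2 - (-7854)*3) - 80482) = 1/((22 + (-102)**2 - 231*(-102)) - 80482) = 1/((22 + 10404 + 23562) - 80482) = 1/(33988 - 80482) = 1/(-46494) = -1/46494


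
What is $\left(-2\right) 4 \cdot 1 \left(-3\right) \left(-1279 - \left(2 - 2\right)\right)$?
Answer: $-30696$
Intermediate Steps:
$\left(-2\right) 4 \cdot 1 \left(-3\right) \left(-1279 - \left(2 - 2\right)\right) = \left(-8\right) \left(-3\right) \left(-1279 - 0\right) = 24 \left(-1279 + 0\right) = 24 \left(-1279\right) = -30696$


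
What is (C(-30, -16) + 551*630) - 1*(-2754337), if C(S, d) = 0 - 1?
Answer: 3101466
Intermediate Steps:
C(S, d) = -1
(C(-30, -16) + 551*630) - 1*(-2754337) = (-1 + 551*630) - 1*(-2754337) = (-1 + 347130) + 2754337 = 347129 + 2754337 = 3101466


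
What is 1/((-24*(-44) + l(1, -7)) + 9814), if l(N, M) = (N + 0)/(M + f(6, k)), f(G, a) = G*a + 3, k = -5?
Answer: 34/369579 ≈ 9.1997e-5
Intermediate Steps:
f(G, a) = 3 + G*a
l(N, M) = N/(-27 + M) (l(N, M) = (N + 0)/(M + (3 + 6*(-5))) = N/(M + (3 - 30)) = N/(M - 27) = N/(-27 + M))
1/((-24*(-44) + l(1, -7)) + 9814) = 1/((-24*(-44) + 1/(-27 - 7)) + 9814) = 1/((1056 + 1/(-34)) + 9814) = 1/((1056 + 1*(-1/34)) + 9814) = 1/((1056 - 1/34) + 9814) = 1/(35903/34 + 9814) = 1/(369579/34) = 34/369579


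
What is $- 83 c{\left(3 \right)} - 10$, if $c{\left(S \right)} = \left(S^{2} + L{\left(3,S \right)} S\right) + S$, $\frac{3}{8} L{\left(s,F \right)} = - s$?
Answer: $986$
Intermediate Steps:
$L{\left(s,F \right)} = - \frac{8 s}{3}$ ($L{\left(s,F \right)} = \frac{8 \left(- s\right)}{3} = - \frac{8 s}{3}$)
$c{\left(S \right)} = S^{2} - 7 S$ ($c{\left(S \right)} = \left(S^{2} + \left(- \frac{8}{3}\right) 3 S\right) + S = \left(S^{2} - 8 S\right) + S = S^{2} - 7 S$)
$- 83 c{\left(3 \right)} - 10 = - 83 \cdot 3 \left(-7 + 3\right) - 10 = - 83 \cdot 3 \left(-4\right) - 10 = \left(-83\right) \left(-12\right) - 10 = 996 - 10 = 986$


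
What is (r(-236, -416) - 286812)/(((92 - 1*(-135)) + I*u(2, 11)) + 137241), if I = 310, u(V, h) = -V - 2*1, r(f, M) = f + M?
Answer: -71866/34057 ≈ -2.1102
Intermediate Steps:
r(f, M) = M + f
u(V, h) = -2 - V (u(V, h) = -V - 2 = -2 - V)
(r(-236, -416) - 286812)/(((92 - 1*(-135)) + I*u(2, 11)) + 137241) = ((-416 - 236) - 286812)/(((92 - 1*(-135)) + 310*(-2 - 1*2)) + 137241) = (-652 - 286812)/(((92 + 135) + 310*(-2 - 2)) + 137241) = -287464/((227 + 310*(-4)) + 137241) = -287464/((227 - 1240) + 137241) = -287464/(-1013 + 137241) = -287464/136228 = -287464*1/136228 = -71866/34057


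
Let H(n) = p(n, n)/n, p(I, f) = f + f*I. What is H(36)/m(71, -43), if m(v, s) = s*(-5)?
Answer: 37/215 ≈ 0.17209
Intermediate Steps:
p(I, f) = f + I*f
m(v, s) = -5*s
H(n) = 1 + n (H(n) = (n*(1 + n))/n = 1 + n)
H(36)/m(71, -43) = (1 + 36)/((-5*(-43))) = 37/215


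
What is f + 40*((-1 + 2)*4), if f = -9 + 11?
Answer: 162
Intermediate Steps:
f = 2
f + 40*((-1 + 2)*4) = 2 + 40*((-1 + 2)*4) = 2 + 40*(1*4) = 2 + 40*4 = 2 + 160 = 162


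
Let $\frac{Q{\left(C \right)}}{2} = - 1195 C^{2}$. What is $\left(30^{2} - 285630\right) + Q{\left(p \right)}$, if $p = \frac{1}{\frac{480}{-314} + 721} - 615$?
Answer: $- \frac{11537434337330831330}{12759283849} \approx -9.0424 \cdot 10^{8}$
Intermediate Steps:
$p = - \frac{69468398}{112957}$ ($p = \frac{1}{480 \left(- \frac{1}{314}\right) + 721} - 615 = \frac{1}{- \frac{240}{157} + 721} - 615 = \frac{1}{\frac{112957}{157}} - 615 = \frac{157}{112957} - 615 = - \frac{69468398}{112957} \approx -615.0$)
$Q{\left(C \right)} = - 2390 C^{2}$ ($Q{\left(C \right)} = 2 \left(- 1195 C^{2}\right) = - 2390 C^{2}$)
$\left(30^{2} - 285630\right) + Q{\left(p \right)} = \left(30^{2} - 285630\right) - 2390 \left(- \frac{69468398}{112957}\right)^{2} = \left(900 - 285630\right) - \frac{11533801386440505560}{12759283849} = -284730 - \frac{11533801386440505560}{12759283849} = - \frac{11537434337330831330}{12759283849}$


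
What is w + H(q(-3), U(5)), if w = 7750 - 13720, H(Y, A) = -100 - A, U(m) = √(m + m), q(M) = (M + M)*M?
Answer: -6070 - √10 ≈ -6073.2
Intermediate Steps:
q(M) = 2*M² (q(M) = (2*M)*M = 2*M²)
U(m) = √2*√m (U(m) = √(2*m) = √2*√m)
w = -5970
w + H(q(-3), U(5)) = -5970 + (-100 - √2*√5) = -5970 + (-100 - √10) = -6070 - √10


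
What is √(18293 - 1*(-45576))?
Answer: 17*√221 ≈ 252.72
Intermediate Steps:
√(18293 - 1*(-45576)) = √(18293 + 45576) = √63869 = 17*√221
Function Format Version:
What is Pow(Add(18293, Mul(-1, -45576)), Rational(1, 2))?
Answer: Mul(17, Pow(221, Rational(1, 2))) ≈ 252.72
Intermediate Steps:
Pow(Add(18293, Mul(-1, -45576)), Rational(1, 2)) = Pow(Add(18293, 45576), Rational(1, 2)) = Pow(63869, Rational(1, 2)) = Mul(17, Pow(221, Rational(1, 2)))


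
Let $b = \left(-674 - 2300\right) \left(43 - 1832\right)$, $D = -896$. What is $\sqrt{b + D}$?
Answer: $\sqrt{5319590} \approx 2306.4$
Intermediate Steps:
$b = 5320486$ ($b = \left(-2974\right) \left(-1789\right) = 5320486$)
$\sqrt{b + D} = \sqrt{5320486 - 896} = \sqrt{5319590}$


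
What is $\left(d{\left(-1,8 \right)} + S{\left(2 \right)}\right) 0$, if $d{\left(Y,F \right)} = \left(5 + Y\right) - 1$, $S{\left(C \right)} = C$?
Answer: $0$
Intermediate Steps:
$d{\left(Y,F \right)} = 4 + Y$
$\left(d{\left(-1,8 \right)} + S{\left(2 \right)}\right) 0 = \left(\left(4 - 1\right) + 2\right) 0 = \left(3 + 2\right) 0 = 5 \cdot 0 = 0$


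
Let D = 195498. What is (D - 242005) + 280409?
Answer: 233902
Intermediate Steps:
(D - 242005) + 280409 = (195498 - 242005) + 280409 = -46507 + 280409 = 233902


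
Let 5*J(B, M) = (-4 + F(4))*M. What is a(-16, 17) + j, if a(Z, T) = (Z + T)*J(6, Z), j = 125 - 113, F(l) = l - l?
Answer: 124/5 ≈ 24.800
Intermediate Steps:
F(l) = 0
j = 12
J(B, M) = -4*M/5 (J(B, M) = ((-4 + 0)*M)/5 = (-4*M)/5 = -4*M/5)
a(Z, T) = -4*Z*(T + Z)/5 (a(Z, T) = (Z + T)*(-4*Z/5) = (T + Z)*(-4*Z/5) = -4*Z*(T + Z)/5)
a(-16, 17) + j = -4/5*(-16)*(17 - 16) + 12 = -4/5*(-16)*1 + 12 = 64/5 + 12 = 124/5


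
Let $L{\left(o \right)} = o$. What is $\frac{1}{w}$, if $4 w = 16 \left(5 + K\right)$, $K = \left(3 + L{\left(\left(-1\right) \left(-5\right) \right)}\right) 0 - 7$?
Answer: $- \frac{1}{8} \approx -0.125$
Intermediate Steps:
$K = -7$ ($K = \left(3 - -5\right) 0 - 7 = \left(3 + 5\right) 0 - 7 = 8 \cdot 0 - 7 = 0 - 7 = -7$)
$w = -8$ ($w = \frac{16 \left(5 - 7\right)}{4} = \frac{16 \left(-2\right)}{4} = \frac{1}{4} \left(-32\right) = -8$)
$\frac{1}{w} = \frac{1}{-8} = - \frac{1}{8}$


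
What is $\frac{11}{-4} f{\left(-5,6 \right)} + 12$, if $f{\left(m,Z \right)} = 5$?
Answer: $- \frac{7}{4} \approx -1.75$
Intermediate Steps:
$\frac{11}{-4} f{\left(-5,6 \right)} + 12 = \frac{11}{-4} \cdot 5 + 12 = 11 \left(- \frac{1}{4}\right) 5 + 12 = \left(- \frac{11}{4}\right) 5 + 12 = - \frac{55}{4} + 12 = - \frac{7}{4}$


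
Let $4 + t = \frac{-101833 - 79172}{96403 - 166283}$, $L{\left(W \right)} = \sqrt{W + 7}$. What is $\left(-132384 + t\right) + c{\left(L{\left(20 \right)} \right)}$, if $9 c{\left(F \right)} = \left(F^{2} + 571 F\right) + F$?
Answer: $- \frac{1850176559}{13976} + \frac{572 \sqrt{3}}{3} \approx -1.3205 \cdot 10^{5}$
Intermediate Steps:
$L{\left(W \right)} = \sqrt{7 + W}$
$c{\left(F \right)} = \frac{F^{2}}{9} + \frac{572 F}{9}$ ($c{\left(F \right)} = \frac{\left(F^{2} + 571 F\right) + F}{9} = \frac{F^{2} + 572 F}{9} = \frac{F^{2}}{9} + \frac{572 F}{9}$)
$t = - \frac{19703}{13976}$ ($t = -4 + \frac{-101833 - 79172}{96403 - 166283} = -4 - \frac{181005}{-69880} = -4 - - \frac{36201}{13976} = -4 + \frac{36201}{13976} = - \frac{19703}{13976} \approx -1.4098$)
$\left(-132384 + t\right) + c{\left(L{\left(20 \right)} \right)} = \left(-132384 - \frac{19703}{13976}\right) + \frac{\sqrt{7 + 20} \left(572 + \sqrt{7 + 20}\right)}{9} = - \frac{1850218487}{13976} + \frac{\sqrt{27} \left(572 + \sqrt{27}\right)}{9} = - \frac{1850218487}{13976} + \frac{3 \sqrt{3} \left(572 + 3 \sqrt{3}\right)}{9} = - \frac{1850218487}{13976} + \frac{\sqrt{3} \left(572 + 3 \sqrt{3}\right)}{3}$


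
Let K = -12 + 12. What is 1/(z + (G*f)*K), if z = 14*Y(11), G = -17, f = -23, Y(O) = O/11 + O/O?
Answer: 1/28 ≈ 0.035714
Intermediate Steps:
Y(O) = 1 + O/11 (Y(O) = O*(1/11) + 1 = O/11 + 1 = 1 + O/11)
K = 0
z = 28 (z = 14*(1 + (1/11)*11) = 14*(1 + 1) = 14*2 = 28)
1/(z + (G*f)*K) = 1/(28 - 17*(-23)*0) = 1/(28 + 391*0) = 1/(28 + 0) = 1/28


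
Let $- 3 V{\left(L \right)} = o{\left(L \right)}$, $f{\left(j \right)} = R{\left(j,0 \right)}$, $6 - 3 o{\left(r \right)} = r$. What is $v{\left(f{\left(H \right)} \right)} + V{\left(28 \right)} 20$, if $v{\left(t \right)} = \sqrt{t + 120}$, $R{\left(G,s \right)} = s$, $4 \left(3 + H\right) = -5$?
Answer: $\frac{440}{9} + 2 \sqrt{30} \approx 59.843$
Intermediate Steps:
$H = - \frac{17}{4}$ ($H = -3 + \frac{1}{4} \left(-5\right) = -3 - \frac{5}{4} = - \frac{17}{4} \approx -4.25$)
$o{\left(r \right)} = 2 - \frac{r}{3}$
$f{\left(j \right)} = 0$
$V{\left(L \right)} = - \frac{2}{3} + \frac{L}{9}$ ($V{\left(L \right)} = - \frac{2 - \frac{L}{3}}{3} = - \frac{2}{3} + \frac{L}{9}$)
$v{\left(t \right)} = \sqrt{120 + t}$
$v{\left(f{\left(H \right)} \right)} + V{\left(28 \right)} 20 = \sqrt{120 + 0} + \left(- \frac{2}{3} + \frac{1}{9} \cdot 28\right) 20 = \sqrt{120} + \left(- \frac{2}{3} + \frac{28}{9}\right) 20 = 2 \sqrt{30} + \frac{22}{9} \cdot 20 = 2 \sqrt{30} + \frac{440}{9} = \frac{440}{9} + 2 \sqrt{30}$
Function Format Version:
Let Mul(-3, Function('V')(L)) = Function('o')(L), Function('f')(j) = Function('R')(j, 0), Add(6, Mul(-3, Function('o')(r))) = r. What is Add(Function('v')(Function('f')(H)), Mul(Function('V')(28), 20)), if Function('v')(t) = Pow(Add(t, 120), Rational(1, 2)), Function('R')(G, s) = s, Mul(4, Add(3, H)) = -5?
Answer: Add(Rational(440, 9), Mul(2, Pow(30, Rational(1, 2)))) ≈ 59.843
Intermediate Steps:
H = Rational(-17, 4) (H = Add(-3, Mul(Rational(1, 4), -5)) = Add(-3, Rational(-5, 4)) = Rational(-17, 4) ≈ -4.2500)
Function('o')(r) = Add(2, Mul(Rational(-1, 3), r))
Function('f')(j) = 0
Function('V')(L) = Add(Rational(-2, 3), Mul(Rational(1, 9), L)) (Function('V')(L) = Mul(Rational(-1, 3), Add(2, Mul(Rational(-1, 3), L))) = Add(Rational(-2, 3), Mul(Rational(1, 9), L)))
Function('v')(t) = Pow(Add(120, t), Rational(1, 2))
Add(Function('v')(Function('f')(H)), Mul(Function('V')(28), 20)) = Add(Pow(Add(120, 0), Rational(1, 2)), Mul(Add(Rational(-2, 3), Mul(Rational(1, 9), 28)), 20)) = Add(Pow(120, Rational(1, 2)), Mul(Add(Rational(-2, 3), Rational(28, 9)), 20)) = Add(Mul(2, Pow(30, Rational(1, 2))), Mul(Rational(22, 9), 20)) = Add(Mul(2, Pow(30, Rational(1, 2))), Rational(440, 9)) = Add(Rational(440, 9), Mul(2, Pow(30, Rational(1, 2))))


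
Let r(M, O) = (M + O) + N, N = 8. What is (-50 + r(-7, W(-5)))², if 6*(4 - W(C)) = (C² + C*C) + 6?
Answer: 26569/9 ≈ 2952.1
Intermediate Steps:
W(C) = 3 - C²/3 (W(C) = 4 - ((C² + C*C) + 6)/6 = 4 - ((C² + C²) + 6)/6 = 4 - (2*C² + 6)/6 = 4 - (6 + 2*C²)/6 = 4 + (-1 - C²/3) = 3 - C²/3)
r(M, O) = 8 + M + O (r(M, O) = (M + O) + 8 = 8 + M + O)
(-50 + r(-7, W(-5)))² = (-50 + (8 - 7 + (3 - ⅓*(-5)²)))² = (-50 + (8 - 7 + (3 - ⅓*25)))² = (-50 + (8 - 7 + (3 - 25/3)))² = (-50 + (8 - 7 - 16/3))² = (-50 - 13/3)² = (-163/3)² = 26569/9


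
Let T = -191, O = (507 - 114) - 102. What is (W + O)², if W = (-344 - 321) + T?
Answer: 319225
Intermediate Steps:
O = 291 (O = 393 - 102 = 291)
W = -856 (W = (-344 - 321) - 191 = -665 - 191 = -856)
(W + O)² = (-856 + 291)² = (-565)² = 319225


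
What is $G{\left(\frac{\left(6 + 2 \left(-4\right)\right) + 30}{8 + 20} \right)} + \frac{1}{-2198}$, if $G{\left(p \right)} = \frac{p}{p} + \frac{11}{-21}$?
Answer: $\frac{3137}{6594} \approx 0.47574$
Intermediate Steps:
$G{\left(p \right)} = \frac{10}{21}$ ($G{\left(p \right)} = 1 + 11 \left(- \frac{1}{21}\right) = 1 - \frac{11}{21} = \frac{10}{21}$)
$G{\left(\frac{\left(6 + 2 \left(-4\right)\right) + 30}{8 + 20} \right)} + \frac{1}{-2198} = \frac{10}{21} + \frac{1}{-2198} = \frac{10}{21} - \frac{1}{2198} = \frac{3137}{6594}$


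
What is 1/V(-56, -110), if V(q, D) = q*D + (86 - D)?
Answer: 1/6356 ≈ 0.00015733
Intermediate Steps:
V(q, D) = 86 - D + D*q (V(q, D) = D*q + (86 - D) = 86 - D + D*q)
1/V(-56, -110) = 1/(86 - 1*(-110) - 110*(-56)) = 1/(86 + 110 + 6160) = 1/6356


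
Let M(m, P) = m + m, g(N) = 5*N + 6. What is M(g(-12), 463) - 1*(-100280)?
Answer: 100172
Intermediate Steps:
g(N) = 6 + 5*N
M(m, P) = 2*m
M(g(-12), 463) - 1*(-100280) = 2*(6 + 5*(-12)) - 1*(-100280) = 2*(6 - 60) + 100280 = 2*(-54) + 100280 = -108 + 100280 = 100172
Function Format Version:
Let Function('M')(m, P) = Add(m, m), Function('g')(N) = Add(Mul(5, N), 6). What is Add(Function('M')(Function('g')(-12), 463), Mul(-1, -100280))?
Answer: 100172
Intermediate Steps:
Function('g')(N) = Add(6, Mul(5, N))
Function('M')(m, P) = Mul(2, m)
Add(Function('M')(Function('g')(-12), 463), Mul(-1, -100280)) = Add(Mul(2, Add(6, Mul(5, -12))), Mul(-1, -100280)) = Add(Mul(2, Add(6, -60)), 100280) = Add(Mul(2, -54), 100280) = Add(-108, 100280) = 100172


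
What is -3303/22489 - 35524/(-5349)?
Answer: 781231489/120293661 ≈ 6.4944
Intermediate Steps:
-3303/22489 - 35524/(-5349) = -3303*1/22489 - 35524*(-1/5349) = -3303/22489 + 35524/5349 = 781231489/120293661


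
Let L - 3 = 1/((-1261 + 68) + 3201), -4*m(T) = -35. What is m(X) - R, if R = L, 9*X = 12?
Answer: 11545/2008 ≈ 5.7495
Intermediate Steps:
X = 4/3 (X = (⅑)*12 = 4/3 ≈ 1.3333)
m(T) = 35/4 (m(T) = -¼*(-35) = 35/4)
L = 6025/2008 (L = 3 + 1/((-1261 + 68) + 3201) = 3 + 1/(-1193 + 3201) = 3 + 1/2008 = 6025/2008 ≈ 3.0005)
R = 6025/2008 ≈ 3.0005
m(X) - R = 35/4 - 1*6025/2008 = 35/4 - 6025/2008 = 11545/2008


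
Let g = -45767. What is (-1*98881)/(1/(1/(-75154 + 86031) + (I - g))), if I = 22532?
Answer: -73457530477344/10877 ≈ -6.7535e+9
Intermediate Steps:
(-1*98881)/(1/(1/(-75154 + 86031) + (I - g))) = (-1*98881)/(1/(1/(-75154 + 86031) + (22532 - 1*(-45767)))) = -98881/(1/(1/10877 + (22532 + 45767))) = -98881/(1/(1/10877 + 68299)) = -98881/(1/(742888224/10877)) = -98881/10877/742888224 = -98881*742888224/10877 = -73457530477344/10877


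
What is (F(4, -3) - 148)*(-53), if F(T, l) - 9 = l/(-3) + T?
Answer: 7102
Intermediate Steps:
F(T, l) = 9 + T - l/3 (F(T, l) = 9 + (l/(-3) + T) = 9 + (l*(-1/3) + T) = 9 + (-l/3 + T) = 9 + (T - l/3) = 9 + T - l/3)
(F(4, -3) - 148)*(-53) = ((9 + 4 - 1/3*(-3)) - 148)*(-53) = ((9 + 4 + 1) - 148)*(-53) = (14 - 148)*(-53) = -134*(-53) = 7102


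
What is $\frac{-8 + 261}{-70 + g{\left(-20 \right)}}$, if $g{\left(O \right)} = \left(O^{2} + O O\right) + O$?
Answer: $\frac{253}{710} \approx 0.35634$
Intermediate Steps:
$g{\left(O \right)} = O + 2 O^{2}$ ($g{\left(O \right)} = \left(O^{2} + O^{2}\right) + O = 2 O^{2} + O = O + 2 O^{2}$)
$\frac{-8 + 261}{-70 + g{\left(-20 \right)}} = \frac{-8 + 261}{-70 - 20 \left(1 + 2 \left(-20\right)\right)} = \frac{253}{-70 - 20 \left(1 - 40\right)} = \frac{253}{-70 - -780} = \frac{253}{-70 + 780} = \frac{253}{710}$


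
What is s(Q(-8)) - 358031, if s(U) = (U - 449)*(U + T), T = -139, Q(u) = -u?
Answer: -300260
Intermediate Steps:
s(U) = (-449 + U)*(-139 + U) (s(U) = (U - 449)*(U - 139) = (-449 + U)*(-139 + U))
s(Q(-8)) - 358031 = (62411 + (-1*(-8))**2 - (-588)*(-8)) - 358031 = (62411 + 8**2 - 588*8) - 358031 = (62411 + 64 - 4704) - 358031 = 57771 - 358031 = -300260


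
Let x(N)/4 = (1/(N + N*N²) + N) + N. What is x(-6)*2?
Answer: -10660/111 ≈ -96.036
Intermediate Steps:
x(N) = 4/(N + N³) + 8*N (x(N) = 4*((1/(N + N*N²) + N) + N) = 4*((1/(N + N³) + N) + N) = 4*((N + 1/(N + N³)) + N) = 4*(1/(N + N³) + 2*N) = 4/(N + N³) + 8*N)
x(-6)*2 = ((4 + 8*(-6)² + 8*(-6)⁴)/(-6 + (-6)³))*2 = ((4 + 8*36 + 8*1296)/(-6 - 216))*2 = ((4 + 288 + 10368)/(-222))*2 = -1/222*10660*2 = -5330/111*2 = -10660/111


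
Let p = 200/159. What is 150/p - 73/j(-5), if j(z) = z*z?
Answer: 11633/100 ≈ 116.33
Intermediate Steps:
j(z) = z²
p = 200/159 (p = 200*(1/159) = 200/159 ≈ 1.2579)
150/p - 73/j(-5) = 150/(200/159) - 73/((-5)²) = 150*(159/200) - 73/25 = 477/4 - 73*1/25 = 477/4 - 73/25 = 11633/100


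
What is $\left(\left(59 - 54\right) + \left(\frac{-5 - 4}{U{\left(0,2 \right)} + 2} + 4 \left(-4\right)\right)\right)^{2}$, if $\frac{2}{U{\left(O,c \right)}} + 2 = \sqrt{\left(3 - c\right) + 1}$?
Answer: $\frac{323}{2} - 99 \sqrt{2} \approx 21.493$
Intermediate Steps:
$U{\left(O,c \right)} = \frac{2}{-2 + \sqrt{4 - c}}$ ($U{\left(O,c \right)} = \frac{2}{-2 + \sqrt{\left(3 - c\right) + 1}} = \frac{2}{-2 + \sqrt{4 - c}}$)
$\left(\left(59 - 54\right) + \left(\frac{-5 - 4}{U{\left(0,2 \right)} + 2} + 4 \left(-4\right)\right)\right)^{2} = \left(\left(59 - 54\right) + \left(\frac{-5 - 4}{\frac{2}{-2 + \sqrt{4 - 2}} + 2} + 4 \left(-4\right)\right)\right)^{2} = \left(\left(59 - 54\right) - \left(16 + \frac{9}{\frac{2}{-2 + \sqrt{4 - 2}} + 2}\right)\right)^{2} = \left(5 - \left(16 + \frac{9}{\frac{2}{-2 + \sqrt{2}} + 2}\right)\right)^{2} = \left(5 - \left(16 + \frac{9}{2 + \frac{2}{-2 + \sqrt{2}}}\right)\right)^{2} = \left(-11 - \frac{9}{2 + \frac{2}{-2 + \sqrt{2}}}\right)^{2}$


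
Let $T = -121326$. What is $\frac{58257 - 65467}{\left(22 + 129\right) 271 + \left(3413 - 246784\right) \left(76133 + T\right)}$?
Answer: $- \frac{3605}{5499353262} \approx -6.5553 \cdot 10^{-7}$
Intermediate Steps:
$\frac{58257 - 65467}{\left(22 + 129\right) 271 + \left(3413 - 246784\right) \left(76133 + T\right)} = \frac{58257 - 65467}{\left(22 + 129\right) 271 + \left(3413 - 246784\right) \left(76133 - 121326\right)} = - \frac{7210}{151 \cdot 271 - -10998665603} = - \frac{7210}{40921 + 10998665603} = - \frac{7210}{10998706524} = \left(-7210\right) \frac{1}{10998706524} = - \frac{3605}{5499353262}$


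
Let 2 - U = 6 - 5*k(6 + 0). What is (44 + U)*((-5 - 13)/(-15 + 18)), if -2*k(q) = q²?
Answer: 300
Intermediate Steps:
k(q) = -q²/2
U = -94 (U = 2 - (6 - (-5)*(6 + 0)²/2) = 2 - (6 - (-5)*6²/2) = 2 - (6 - (-5)*36/2) = 2 - (6 - 5*(-18)) = 2 - (6 + 90) = 2 - 1*96 = 2 - 96 = -94)
(44 + U)*((-5 - 13)/(-15 + 18)) = (44 - 94)*((-5 - 13)/(-15 + 18)) = -(-900)/3 = -50*(-6) = 300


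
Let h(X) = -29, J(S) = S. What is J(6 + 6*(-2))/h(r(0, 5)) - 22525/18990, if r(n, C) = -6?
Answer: -107857/110142 ≈ -0.97925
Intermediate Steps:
J(6 + 6*(-2))/h(r(0, 5)) - 22525/18990 = (6 + 6*(-2))/(-29) - 22525/18990 = (6 - 12)*(-1/29) - 22525*1/18990 = -6*(-1/29) - 4505/3798 = 6/29 - 4505/3798 = -107857/110142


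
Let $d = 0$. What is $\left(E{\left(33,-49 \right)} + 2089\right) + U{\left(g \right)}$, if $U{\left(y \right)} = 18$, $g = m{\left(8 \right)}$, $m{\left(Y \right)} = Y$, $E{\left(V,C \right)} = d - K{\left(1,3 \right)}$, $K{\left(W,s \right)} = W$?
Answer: $2106$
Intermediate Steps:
$E{\left(V,C \right)} = -1$ ($E{\left(V,C \right)} = 0 - 1 = -1$)
$g = 8$
$\left(E{\left(33,-49 \right)} + 2089\right) + U{\left(g \right)} = \left(-1 + 2089\right) + 18 = 2088 + 18 = 2106$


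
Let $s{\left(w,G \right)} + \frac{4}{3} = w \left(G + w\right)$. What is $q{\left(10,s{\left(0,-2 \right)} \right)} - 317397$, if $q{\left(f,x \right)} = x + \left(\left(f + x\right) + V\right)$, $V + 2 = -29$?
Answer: $- \frac{952262}{3} \approx -3.1742 \cdot 10^{5}$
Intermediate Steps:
$s{\left(w,G \right)} = - \frac{4}{3} + w \left(G + w\right)$
$V = -31$ ($V = -2 - 29 = -31$)
$q{\left(f,x \right)} = -31 + f + 2 x$ ($q{\left(f,x \right)} = x - \left(31 - f - x\right) = x + \left(-31 + f + x\right) = -31 + f + 2 x$)
$q{\left(10,s{\left(0,-2 \right)} \right)} - 317397 = \left(-31 + 10 + 2 \left(- \frac{4}{3} + 0^{2} - 0\right)\right) - 317397 = \left(-31 + 10 + 2 \left(- \frac{4}{3} + 0 + 0\right)\right) - 317397 = \left(-31 + 10 + 2 \left(- \frac{4}{3}\right)\right) - 317397 = \left(-31 + 10 - \frac{8}{3}\right) - 317397 = - \frac{71}{3} - 317397 = - \frac{952262}{3}$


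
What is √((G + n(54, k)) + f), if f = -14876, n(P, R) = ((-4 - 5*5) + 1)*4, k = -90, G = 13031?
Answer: I*√1957 ≈ 44.238*I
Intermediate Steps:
n(P, R) = -112 (n(P, R) = ((-4 - 25) + 1)*4 = (-29 + 1)*4 = -28*4 = -112)
√((G + n(54, k)) + f) = √((13031 - 112) - 14876) = √(12919 - 14876) = √(-1957) = I*√1957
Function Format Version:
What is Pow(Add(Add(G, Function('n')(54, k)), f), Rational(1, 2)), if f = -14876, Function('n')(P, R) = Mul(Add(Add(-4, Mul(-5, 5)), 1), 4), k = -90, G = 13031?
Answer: Mul(I, Pow(1957, Rational(1, 2))) ≈ Mul(44.238, I)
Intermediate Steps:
Function('n')(P, R) = -112 (Function('n')(P, R) = Mul(Add(Add(-4, -25), 1), 4) = Mul(Add(-29, 1), 4) = Mul(-28, 4) = -112)
Pow(Add(Add(G, Function('n')(54, k)), f), Rational(1, 2)) = Pow(Add(Add(13031, -112), -14876), Rational(1, 2)) = Pow(Add(12919, -14876), Rational(1, 2)) = Pow(-1957, Rational(1, 2)) = Mul(I, Pow(1957, Rational(1, 2)))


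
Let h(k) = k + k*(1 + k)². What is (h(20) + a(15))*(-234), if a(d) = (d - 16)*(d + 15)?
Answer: -2061540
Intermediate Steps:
a(d) = (-16 + d)*(15 + d)
(h(20) + a(15))*(-234) = (20*(1 + (1 + 20)²) + (-240 + 15² - 1*15))*(-234) = (20*(1 + 21²) + (-240 + 225 - 15))*(-234) = (20*(1 + 441) - 30)*(-234) = (20*442 - 30)*(-234) = (8840 - 30)*(-234) = 8810*(-234) = -2061540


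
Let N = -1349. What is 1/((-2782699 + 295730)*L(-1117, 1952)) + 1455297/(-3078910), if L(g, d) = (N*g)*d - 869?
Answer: -10645518370313014464481/22522270688072904627130 ≈ -0.47267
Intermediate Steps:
L(g, d) = -869 - 1349*d*g (L(g, d) = (-1349*g)*d - 869 = -1349*d*g - 869 = -869 - 1349*d*g)
1/((-2782699 + 295730)*L(-1117, 1952)) + 1455297/(-3078910) = 1/((-2782699 + 295730)*(-869 - 1349*1952*(-1117))) + 1455297/(-3078910) = 1/((-2486969)*(-869 + 2941338016)) + 1455297*(-1/3078910) = -1/2486969/2941337147 - 1455297/3078910 = -1/2486969*1/2941337147 - 1455297/3078910 = -1/7315014303137443 - 1455297/3078910 = -10645518370313014464481/22522270688072904627130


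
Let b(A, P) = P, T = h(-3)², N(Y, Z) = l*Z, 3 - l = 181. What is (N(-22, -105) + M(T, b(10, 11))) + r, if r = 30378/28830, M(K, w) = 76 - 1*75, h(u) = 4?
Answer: 89815318/4805 ≈ 18692.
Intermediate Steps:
l = -178 (l = 3 - 1*181 = 3 - 181 = -178)
N(Y, Z) = -178*Z
T = 16 (T = 4² = 16)
M(K, w) = 1 (M(K, w) = 76 - 75 = 1)
r = 5063/4805 (r = 30378*(1/28830) = 5063/4805 ≈ 1.0537)
(N(-22, -105) + M(T, b(10, 11))) + r = (-178*(-105) + 1) + 5063/4805 = (18690 + 1) + 5063/4805 = 18691 + 5063/4805 = 89815318/4805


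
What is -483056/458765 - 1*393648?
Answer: -180592407776/458765 ≈ -3.9365e+5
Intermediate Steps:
-483056/458765 - 1*393648 = -483056*1/458765 - 393648 = -483056/458765 - 393648 = -180592407776/458765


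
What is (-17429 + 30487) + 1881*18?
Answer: 46916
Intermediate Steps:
(-17429 + 30487) + 1881*18 = 13058 + 33858 = 46916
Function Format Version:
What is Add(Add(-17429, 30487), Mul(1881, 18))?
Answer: 46916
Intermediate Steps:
Add(Add(-17429, 30487), Mul(1881, 18)) = Add(13058, 33858) = 46916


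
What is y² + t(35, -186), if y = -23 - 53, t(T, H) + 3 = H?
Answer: 5587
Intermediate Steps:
t(T, H) = -3 + H
y = -76
y² + t(35, -186) = (-76)² + (-3 - 186) = 5776 - 189 = 5587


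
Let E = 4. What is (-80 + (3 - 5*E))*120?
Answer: -11640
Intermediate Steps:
(-80 + (3 - 5*E))*120 = (-80 + (3 - 5*4))*120 = (-80 + (3 - 20))*120 = (-80 - 17)*120 = -97*120 = -11640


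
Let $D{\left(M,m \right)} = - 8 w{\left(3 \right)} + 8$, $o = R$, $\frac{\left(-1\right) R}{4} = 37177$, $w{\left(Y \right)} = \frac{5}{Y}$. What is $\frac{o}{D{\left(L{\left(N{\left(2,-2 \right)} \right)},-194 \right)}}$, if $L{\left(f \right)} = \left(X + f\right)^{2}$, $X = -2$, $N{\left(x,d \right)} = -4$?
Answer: $\frac{111531}{4} \approx 27883.0$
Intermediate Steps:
$R = -148708$ ($R = \left(-4\right) 37177 = -148708$)
$L{\left(f \right)} = \left(-2 + f\right)^{2}$
$o = -148708$
$D{\left(M,m \right)} = - \frac{16}{3}$ ($D{\left(M,m \right)} = - 8 \cdot \frac{5}{3} + 8 = - 8 \cdot 5 \cdot \frac{1}{3} + 8 = \left(-8\right) \frac{5}{3} + 8 = - \frac{40}{3} + 8 = - \frac{16}{3}$)
$\frac{o}{D{\left(L{\left(N{\left(2,-2 \right)} \right)},-194 \right)}} = - \frac{148708}{- \frac{16}{3}} = \left(-148708\right) \left(- \frac{3}{16}\right) = \frac{111531}{4}$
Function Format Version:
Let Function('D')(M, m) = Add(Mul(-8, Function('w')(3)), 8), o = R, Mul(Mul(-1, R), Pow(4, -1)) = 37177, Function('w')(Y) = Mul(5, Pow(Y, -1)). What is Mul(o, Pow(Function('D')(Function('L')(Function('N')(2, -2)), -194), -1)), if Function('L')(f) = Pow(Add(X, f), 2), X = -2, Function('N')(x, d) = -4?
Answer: Rational(111531, 4) ≈ 27883.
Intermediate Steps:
R = -148708 (R = Mul(-4, 37177) = -148708)
Function('L')(f) = Pow(Add(-2, f), 2)
o = -148708
Function('D')(M, m) = Rational(-16, 3) (Function('D')(M, m) = Add(Mul(-8, Mul(5, Pow(3, -1))), 8) = Add(Mul(-8, Mul(5, Rational(1, 3))), 8) = Add(Mul(-8, Rational(5, 3)), 8) = Add(Rational(-40, 3), 8) = Rational(-16, 3))
Mul(o, Pow(Function('D')(Function('L')(Function('N')(2, -2)), -194), -1)) = Mul(-148708, Pow(Rational(-16, 3), -1)) = Mul(-148708, Rational(-3, 16)) = Rational(111531, 4)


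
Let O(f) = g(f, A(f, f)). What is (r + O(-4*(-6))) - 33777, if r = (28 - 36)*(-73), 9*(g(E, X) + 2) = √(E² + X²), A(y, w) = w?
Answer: -33195 + 8*√2/3 ≈ -33191.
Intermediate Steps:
g(E, X) = -2 + √(E² + X²)/9
O(f) = -2 + √2*√(f²)/9 (O(f) = -2 + √(f² + f²)/9 = -2 + √(2*f²)/9 = -2 + (√2*√(f²))/9 = -2 + √2*√(f²)/9)
r = 584 (r = -8*(-73) = 584)
(r + O(-4*(-6))) - 33777 = (584 + (-2 + √2*√((-4*(-6))²)/9)) - 33777 = (584 + (-2 + √2*√(24²)/9)) - 33777 = (584 + (-2 + √2*√576/9)) - 33777 = (584 + (-2 + (⅑)*√2*24)) - 33777 = (584 + (-2 + 8*√2/3)) - 33777 = (582 + 8*√2/3) - 33777 = -33195 + 8*√2/3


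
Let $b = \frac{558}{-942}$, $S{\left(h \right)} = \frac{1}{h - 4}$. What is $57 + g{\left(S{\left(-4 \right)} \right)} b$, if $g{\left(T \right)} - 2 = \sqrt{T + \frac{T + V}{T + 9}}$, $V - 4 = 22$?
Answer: $\frac{8763}{157} - \frac{93 \sqrt{225070}}{44588} \approx 54.826$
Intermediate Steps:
$V = 26$ ($V = 4 + 22 = 26$)
$S{\left(h \right)} = \frac{1}{-4 + h}$
$b = - \frac{93}{157}$ ($b = 558 \left(- \frac{1}{942}\right) = - \frac{93}{157} \approx -0.59236$)
$g{\left(T \right)} = 2 + \sqrt{T + \frac{26 + T}{9 + T}}$ ($g{\left(T \right)} = 2 + \sqrt{T + \frac{T + 26}{T + 9}} = 2 + \sqrt{T + \frac{26 + T}{9 + T}}$)
$57 + g{\left(S{\left(-4 \right)} \right)} b = 57 + \left(2 + \sqrt{\frac{26 + \frac{1}{-4 - 4} + \frac{9 + \frac{1}{-4 - 4}}{-4 - 4}}{9 + \frac{1}{-4 - 4}}}\right) \left(- \frac{93}{157}\right) = 57 + \left(2 + \sqrt{\frac{26 + \frac{1}{-8} + \frac{9 + \frac{1}{-8}}{-8}}{9 + \frac{1}{-8}}}\right) \left(- \frac{93}{157}\right) = 57 + \left(2 + \sqrt{\frac{26 - \frac{1}{8} - \frac{9 - \frac{1}{8}}{8}}{9 - \frac{1}{8}}}\right) \left(- \frac{93}{157}\right) = 57 + \left(2 + \sqrt{\frac{26 - \frac{1}{8} - \frac{71}{64}}{\frac{71}{8}}}\right) \left(- \frac{93}{157}\right) = 57 + \left(2 + \sqrt{\frac{8 \left(26 - \frac{1}{8} - \frac{71}{64}\right)}{71}}\right) \left(- \frac{93}{157}\right) = 57 + \left(2 + \sqrt{\frac{8}{71} \cdot \frac{1585}{64}}\right) \left(- \frac{93}{157}\right) = 57 + \left(2 + \sqrt{\frac{1585}{568}}\right) \left(- \frac{93}{157}\right) = 57 + \left(2 + \frac{\sqrt{225070}}{284}\right) \left(- \frac{93}{157}\right) = 57 - \left(\frac{186}{157} + \frac{93 \sqrt{225070}}{44588}\right) = \frac{8763}{157} - \frac{93 \sqrt{225070}}{44588}$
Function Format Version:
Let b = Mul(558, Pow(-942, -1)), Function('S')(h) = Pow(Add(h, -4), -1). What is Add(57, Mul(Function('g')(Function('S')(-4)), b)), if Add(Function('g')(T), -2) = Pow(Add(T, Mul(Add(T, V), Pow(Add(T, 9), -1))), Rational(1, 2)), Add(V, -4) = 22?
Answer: Add(Rational(8763, 157), Mul(Rational(-93, 44588), Pow(225070, Rational(1, 2)))) ≈ 54.826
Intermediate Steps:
V = 26 (V = Add(4, 22) = 26)
Function('S')(h) = Pow(Add(-4, h), -1)
b = Rational(-93, 157) (b = Mul(558, Rational(-1, 942)) = Rational(-93, 157) ≈ -0.59236)
Function('g')(T) = Add(2, Pow(Add(T, Mul(Pow(Add(9, T), -1), Add(26, T))), Rational(1, 2))) (Function('g')(T) = Add(2, Pow(Add(T, Mul(Add(T, 26), Pow(Add(T, 9), -1))), Rational(1, 2))) = Add(2, Pow(Add(T, Mul(Add(26, T), Pow(Add(9, T), -1))), Rational(1, 2))) = Add(2, Pow(Add(T, Mul(Pow(Add(9, T), -1), Add(26, T))), Rational(1, 2))))
Add(57, Mul(Function('g')(Function('S')(-4)), b)) = Add(57, Mul(Add(2, Pow(Mul(Pow(Add(9, Pow(Add(-4, -4), -1)), -1), Add(26, Pow(Add(-4, -4), -1), Mul(Pow(Add(-4, -4), -1), Add(9, Pow(Add(-4, -4), -1))))), Rational(1, 2))), Rational(-93, 157))) = Add(57, Mul(Add(2, Pow(Mul(Pow(Add(9, Pow(-8, -1)), -1), Add(26, Pow(-8, -1), Mul(Pow(-8, -1), Add(9, Pow(-8, -1))))), Rational(1, 2))), Rational(-93, 157))) = Add(57, Mul(Add(2, Pow(Mul(Pow(Add(9, Rational(-1, 8)), -1), Add(26, Rational(-1, 8), Mul(Rational(-1, 8), Add(9, Rational(-1, 8))))), Rational(1, 2))), Rational(-93, 157))) = Add(57, Mul(Add(2, Pow(Mul(Pow(Rational(71, 8), -1), Add(26, Rational(-1, 8), Mul(Rational(-1, 8), Rational(71, 8)))), Rational(1, 2))), Rational(-93, 157))) = Add(57, Mul(Add(2, Pow(Mul(Rational(8, 71), Add(26, Rational(-1, 8), Rational(-71, 64))), Rational(1, 2))), Rational(-93, 157))) = Add(57, Mul(Add(2, Pow(Mul(Rational(8, 71), Rational(1585, 64)), Rational(1, 2))), Rational(-93, 157))) = Add(57, Mul(Add(2, Pow(Rational(1585, 568), Rational(1, 2))), Rational(-93, 157))) = Add(57, Mul(Add(2, Mul(Rational(1, 284), Pow(225070, Rational(1, 2)))), Rational(-93, 157))) = Add(57, Add(Rational(-186, 157), Mul(Rational(-93, 44588), Pow(225070, Rational(1, 2))))) = Add(Rational(8763, 157), Mul(Rational(-93, 44588), Pow(225070, Rational(1, 2))))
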